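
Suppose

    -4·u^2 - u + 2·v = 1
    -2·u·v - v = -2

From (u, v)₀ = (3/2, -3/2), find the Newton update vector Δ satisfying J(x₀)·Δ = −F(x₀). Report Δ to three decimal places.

At (3/2, -3/2): F = (-14.500, 8.000).
Jacobian J = [[-8·u - 1, 2], [-2·v, -2·u - 1]].
At the point, J = [[-13.000, 2.000], [3.000, -4.000]] (det J = 46.000).
Solving J·Δ = −F gives Δ = (-0.913, 1.315).

(-0.913, 1.315)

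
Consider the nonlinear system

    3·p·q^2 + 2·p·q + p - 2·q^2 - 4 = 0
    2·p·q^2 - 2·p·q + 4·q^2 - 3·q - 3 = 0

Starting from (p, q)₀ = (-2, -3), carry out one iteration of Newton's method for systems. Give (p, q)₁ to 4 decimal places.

(-1.8085, -1.5957)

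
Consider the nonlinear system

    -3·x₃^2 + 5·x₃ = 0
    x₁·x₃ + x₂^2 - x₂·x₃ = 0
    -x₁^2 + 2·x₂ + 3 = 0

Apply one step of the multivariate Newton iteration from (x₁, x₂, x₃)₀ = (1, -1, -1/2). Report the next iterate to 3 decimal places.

At (1, -1, -1/2): F = (-3.250, 0.000, 0.000).
Jacobian J = [[0, 0, -6·x₃ + 5], [x₃, 2·x₂ - x₃, x₁ - x₂], [-2·x₁, 2, 0]].
At the point, J = [[0.000, 0.000, 8.000], [-0.500, -1.500, 2.000], [-2.000, 2.000, 0.000]] (det J = -32.000).
Solving J·Δ = −F gives Δ = (0.406, 0.406, 0.406).
Then the next iterate is (x₁, x₂, x₃)₁ = (1.406, -0.594, -0.094).

(1.406, -0.594, -0.094)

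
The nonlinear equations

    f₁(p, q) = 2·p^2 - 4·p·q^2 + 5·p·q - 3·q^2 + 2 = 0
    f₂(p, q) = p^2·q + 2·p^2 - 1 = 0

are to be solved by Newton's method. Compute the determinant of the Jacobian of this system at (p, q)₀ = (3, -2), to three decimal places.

J = [[4·p - 4·q^2 + 5·q, -8·p·q + 5·p - 6·q], [2·p·q + 4·p, p^2]].
At the point, J = [[-14.000, 75.000], [0.000, 9.000]].
det J = -126.000.

-126.000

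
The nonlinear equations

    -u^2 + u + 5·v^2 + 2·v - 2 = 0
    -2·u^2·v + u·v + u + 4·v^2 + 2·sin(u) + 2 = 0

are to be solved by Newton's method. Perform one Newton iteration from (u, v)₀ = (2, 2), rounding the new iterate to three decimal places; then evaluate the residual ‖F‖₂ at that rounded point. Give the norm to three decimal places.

At (2, 2): F = (20.000, 9.81859).
Jacobian J = [[-2·u + 1, 10·v + 2], [-4·u·v + v + 2·cos(u) + 1, -2·u^2 + u + 8·v]].
At the point, J = [[-3.000, 22.000], [-13.83229, 10.000]] (det J = 274.31046).
Solving J·Δ = −F gives Δ = (0.058, -0.901).
Then the next iterate is (u, v)₁ = (2.058, 1.099).
Re-evaluating at (2.058, 1.099): F = (4.05964, 3.60891), so ‖F‖₂ = 5.432.

5.432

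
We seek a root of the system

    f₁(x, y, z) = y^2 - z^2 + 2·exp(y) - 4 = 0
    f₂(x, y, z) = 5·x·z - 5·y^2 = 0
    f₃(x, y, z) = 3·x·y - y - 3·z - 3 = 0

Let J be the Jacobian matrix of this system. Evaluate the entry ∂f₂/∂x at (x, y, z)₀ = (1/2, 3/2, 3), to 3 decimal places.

15.000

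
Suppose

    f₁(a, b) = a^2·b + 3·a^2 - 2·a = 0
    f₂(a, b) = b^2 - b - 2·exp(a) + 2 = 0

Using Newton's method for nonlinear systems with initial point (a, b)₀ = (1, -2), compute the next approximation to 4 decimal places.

At (1, -2): F = (-1.0000, 2.563436).
Jacobian J = [[2·a·b + 6·a - 2, a^2], [-2·exp(a), 2·b - 1]].
At the point, J = [[0.0000, 1.0000], [-5.436564, -5.0000]] (det J = 5.436564).
Solving J·Δ = −F gives Δ = (-0.4482, 1.0000).
Then the next iterate is (a, b)₁ = (0.5518, -1.0000).

(0.5518, -1.0000)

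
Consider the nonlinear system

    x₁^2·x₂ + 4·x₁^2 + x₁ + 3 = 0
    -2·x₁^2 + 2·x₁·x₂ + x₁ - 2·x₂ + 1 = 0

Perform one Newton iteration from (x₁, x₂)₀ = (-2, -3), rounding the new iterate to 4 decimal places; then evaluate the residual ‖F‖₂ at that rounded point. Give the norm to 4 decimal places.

At (-2, -3): F = (5.0000, 9.0000).
Jacobian J = [[2·x₁·x₂ + 8·x₁ + 1, x₁^2], [-4·x₁ + 2·x₂ + 1, 2·x₁ - 2]].
At the point, J = [[-3.0000, 4.0000], [3.0000, -6.0000]] (det J = 6.0000).
Solving J·Δ = −F gives Δ = (11.0000, 7.0000).
Then the next iterate is (x₁, x₂)₁ = (9.0000, 4.0000).
Re-evaluating at (9.0000, 4.0000): F = (660.0000, -88.0000), so ‖F‖₂ = 665.8408.

665.8408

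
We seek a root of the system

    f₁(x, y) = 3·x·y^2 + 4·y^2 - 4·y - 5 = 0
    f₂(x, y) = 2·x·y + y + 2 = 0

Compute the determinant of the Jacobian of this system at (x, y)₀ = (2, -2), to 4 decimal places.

J = [[3·y^2, 6·x·y + 8·y - 4], [2·y, 2·x + 1]].
At the point, J = [[12.0000, -44.0000], [-4.0000, 5.0000]].
det J = -116.0000.

-116.0000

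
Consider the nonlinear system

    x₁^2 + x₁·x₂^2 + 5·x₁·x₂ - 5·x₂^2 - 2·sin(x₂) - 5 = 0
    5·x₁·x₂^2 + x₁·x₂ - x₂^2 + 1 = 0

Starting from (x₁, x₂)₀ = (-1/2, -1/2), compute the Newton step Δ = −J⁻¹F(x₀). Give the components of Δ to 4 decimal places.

(-1.1434, 0.1608)

At (-1/2, -1/2): F = (-3.916149, 0.3750).
Jacobian J = [[2·x₁ + x₂^2 + 5·x₂, 2·x₁·x₂ + 5·x₁ - 10·x₂ - 2·cos(x₂)], [5·x₂^2 + x₂, 10·x₁·x₂ + x₁ - 2·x₂]].
At the point, J = [[-3.2500, 1.244835], [0.7500, 3.0000]] (det J = -10.683626).
Solving J·Δ = −F gives Δ = (-1.1434, 0.1608).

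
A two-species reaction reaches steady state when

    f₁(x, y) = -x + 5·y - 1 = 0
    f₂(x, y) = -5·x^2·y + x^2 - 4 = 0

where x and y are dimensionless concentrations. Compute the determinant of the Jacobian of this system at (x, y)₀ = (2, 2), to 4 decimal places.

J = [[-1, 5], [-10·x·y + 2·x, -5·x^2]].
At the point, J = [[-1.0000, 5.0000], [-36.0000, -20.0000]].
det J = 200.0000.

200.0000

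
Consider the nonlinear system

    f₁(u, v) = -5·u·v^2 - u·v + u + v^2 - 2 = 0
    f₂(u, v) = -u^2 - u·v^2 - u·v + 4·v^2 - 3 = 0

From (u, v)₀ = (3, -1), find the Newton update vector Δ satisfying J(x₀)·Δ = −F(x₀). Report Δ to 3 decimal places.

At (3, -1): F = (-10.000, -8.000).
Jacobian J = [[-5·v^2 - v + 1, -10·u·v - u + 2·v], [-2·u - v^2 - v, -2·u·v - u + 8·v]].
At the point, J = [[-3.000, 25.000], [-6.000, -5.000]] (det J = 165.000).
Solving J·Δ = −F gives Δ = (-1.515, 0.218).

(-1.515, 0.218)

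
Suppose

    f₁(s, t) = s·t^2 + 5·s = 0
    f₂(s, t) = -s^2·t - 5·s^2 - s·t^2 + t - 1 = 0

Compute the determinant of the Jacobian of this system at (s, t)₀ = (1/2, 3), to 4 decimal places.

19.5000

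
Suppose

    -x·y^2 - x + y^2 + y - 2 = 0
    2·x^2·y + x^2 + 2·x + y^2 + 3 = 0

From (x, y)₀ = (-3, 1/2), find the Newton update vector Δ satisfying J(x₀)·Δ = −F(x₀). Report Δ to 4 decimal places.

At (-3, 1/2): F = (2.5000, 15.2500).
Jacobian J = [[-y^2 - 1, -2·x·y + 2·y + 1], [4·x·y + 2·x + 2, 2·x^2 + 2·y]].
At the point, J = [[-1.2500, 5.0000], [-10.0000, 19.0000]] (det J = 26.2500).
Solving J·Δ = −F gives Δ = (1.0952, -0.2262).

(1.0952, -0.2262)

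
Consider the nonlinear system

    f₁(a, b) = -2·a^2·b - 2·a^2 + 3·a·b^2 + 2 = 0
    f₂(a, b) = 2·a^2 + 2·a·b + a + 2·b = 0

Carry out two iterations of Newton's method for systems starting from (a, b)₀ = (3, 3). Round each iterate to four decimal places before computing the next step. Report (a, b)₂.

At (3, 3): F = (11.0000, 45.0000).
Jacobian J = [[-4·a·b - 4·a + 3·b^2, -2·a^2 + 6·a·b], [4·a + 2·b + 1, 2·a + 2]].
At the point, J = [[-21.0000, 36.0000], [19.0000, 8.0000]] (det J = -852.0000).
Solving J·Δ = −F gives Δ = (-1.7981, -1.3545).
Then the next iterate is (a, b)₁ = (1.2019, 1.6455).
Round to (1.2019, 1.6455) and repeat: F = (4.119861, 11.337480), J = [[-4.595495, 8.977231], [9.0986, 4.4038]].
Δ = (-0.8206, -0.8790), so (a, b)₂ = (0.3813, 0.7665).

(0.3813, 0.7665)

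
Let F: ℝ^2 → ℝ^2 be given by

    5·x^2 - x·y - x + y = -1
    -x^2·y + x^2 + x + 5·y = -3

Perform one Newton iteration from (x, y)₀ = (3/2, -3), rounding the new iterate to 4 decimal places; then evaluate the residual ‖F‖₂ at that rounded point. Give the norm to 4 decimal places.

At (3/2, -3): F = (12.2500, -1.5000).
Jacobian J = [[10·x - y - 1, -x + 1], [-2·x·y + 2·x + 1, -x^2 + 5]].
At the point, J = [[17.0000, -0.5000], [13.0000, 2.7500]] (det J = 53.2500).
Solving J·Δ = −F gives Δ = (-0.6185, 3.4695).
Then the next iterate is (x, y)₁ = (0.8815, 0.4695).
Re-evaluating at (0.8815, 0.4695): F = (4.059347, 6.641221), so ‖F‖₂ = 7.7836.

7.7836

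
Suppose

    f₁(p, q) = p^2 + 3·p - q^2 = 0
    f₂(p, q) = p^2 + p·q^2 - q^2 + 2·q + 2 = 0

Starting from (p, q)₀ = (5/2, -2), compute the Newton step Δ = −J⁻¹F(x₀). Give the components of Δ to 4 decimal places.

(-1.1765, -0.0846)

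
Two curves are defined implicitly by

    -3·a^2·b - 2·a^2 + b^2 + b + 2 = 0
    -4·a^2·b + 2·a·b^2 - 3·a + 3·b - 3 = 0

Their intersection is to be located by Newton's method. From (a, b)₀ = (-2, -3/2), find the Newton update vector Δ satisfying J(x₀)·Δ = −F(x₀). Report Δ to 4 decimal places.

At (-2, -3/2): F = (12.7500, 13.5000).
Jacobian J = [[-6·a·b - 4·a, -3·a^2 + 2·b + 1], [-8·a·b + 2·b^2 - 3, -4·a^2 + 4·a·b + 3]].
At the point, J = [[-10.0000, -14.0000], [-22.5000, -1.0000]] (det J = -305.0000).
Solving J·Δ = −F gives Δ = (0.5779, 0.4980).

(0.5779, 0.4980)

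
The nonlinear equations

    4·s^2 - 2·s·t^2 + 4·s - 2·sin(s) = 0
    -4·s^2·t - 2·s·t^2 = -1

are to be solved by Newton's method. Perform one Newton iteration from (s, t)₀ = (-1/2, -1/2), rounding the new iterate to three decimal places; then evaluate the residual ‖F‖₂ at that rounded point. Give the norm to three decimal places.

At (-1/2, -1/2): F = (0.20885, 1.750).
Jacobian J = [[8·s - 2·t^2 - 2·cos(s) + 4, -4·s·t], [-8·s·t - 2·t^2, -4·s^2 - 4·s·t]].
At the point, J = [[-2.25517, -1.000], [-2.500, -2.000]] (det J = 2.01033).
Solving J·Δ = −F gives Δ = (-0.663, 1.703).
Then the next iterate is (s, t)₁ = (-1.163, 1.203).
Re-evaluating at (-1.163, 1.203): F = (5.96048, -2.14235), so ‖F‖₂ = 6.334.

6.334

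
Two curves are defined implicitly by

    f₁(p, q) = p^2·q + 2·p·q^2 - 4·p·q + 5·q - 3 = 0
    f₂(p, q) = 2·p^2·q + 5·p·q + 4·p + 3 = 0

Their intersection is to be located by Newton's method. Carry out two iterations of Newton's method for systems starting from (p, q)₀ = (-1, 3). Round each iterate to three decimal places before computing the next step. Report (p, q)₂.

(1.046, 5.884)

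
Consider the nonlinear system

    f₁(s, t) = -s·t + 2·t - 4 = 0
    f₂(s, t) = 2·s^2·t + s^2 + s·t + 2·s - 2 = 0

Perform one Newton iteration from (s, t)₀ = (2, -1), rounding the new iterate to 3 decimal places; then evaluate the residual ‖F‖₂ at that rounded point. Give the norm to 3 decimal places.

93.020

At (2, -1): F = (-4.000, -4.000).
Jacobian J = [[-t, -s + 2], [4·s·t + 2·s + t + 2, 2·s^2 + s]].
At the point, J = [[1.000, 0.000], [-3.000, 10.000]] (det J = 10.000).
Solving J·Δ = −F gives Δ = (4.000, 1.600).
Then the next iterate is (s, t)₁ = (6.000, 0.600).
Re-evaluating at (6.000, 0.600): F = (-6.400, 92.800), so ‖F‖₂ = 93.020.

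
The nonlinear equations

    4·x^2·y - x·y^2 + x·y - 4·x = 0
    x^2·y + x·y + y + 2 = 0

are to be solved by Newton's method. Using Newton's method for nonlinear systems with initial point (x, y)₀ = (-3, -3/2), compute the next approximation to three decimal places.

At (-3, -3/2): F = (-30.750, -8.500).
Jacobian J = [[8·x·y - y^2 + y - 4, 4·x^2 - 2·x·y + x], [2·x·y + y, x^2 + x + 1]].
At the point, J = [[28.250, 24.000], [7.500, 7.000]] (det J = 17.750).
Solving J·Δ = −F gives Δ = (0.634, 0.535).
Then the next iterate is (x, y)₁ = (-2.366, -0.965).

(-2.366, -0.965)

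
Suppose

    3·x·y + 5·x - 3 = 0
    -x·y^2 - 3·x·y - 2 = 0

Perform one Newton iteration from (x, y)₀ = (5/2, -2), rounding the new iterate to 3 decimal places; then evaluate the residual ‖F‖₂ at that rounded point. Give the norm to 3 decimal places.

3.024

At (5/2, -2): F = (-5.500, 3.000).
Jacobian J = [[3·y + 5, 3·x], [-y^2 - 3·y, -2·x·y - 3·x]].
At the point, J = [[-1.000, 7.500], [2.000, 2.500]] (det J = -17.500).
Solving J·Δ = −F gives Δ = (-2.071, 0.457).
Then the next iterate is (x, y)₁ = (0.429, -1.543).
Re-evaluating at (0.429, -1.543): F = (-2.84084, -1.03554), so ‖F‖₂ = 3.024.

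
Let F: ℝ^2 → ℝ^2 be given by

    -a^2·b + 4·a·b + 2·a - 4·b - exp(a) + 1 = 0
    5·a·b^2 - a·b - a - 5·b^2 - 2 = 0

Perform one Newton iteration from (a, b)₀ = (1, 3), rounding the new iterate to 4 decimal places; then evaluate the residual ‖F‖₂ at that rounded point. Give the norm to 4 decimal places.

At (1, 3): F = (-2.718282, -6.0000).
Jacobian J = [[-2·a·b + 4·b - exp(a) + 2, -a^2 + 4·a - 4], [5·b^2 - b - 1, 10·a·b - a - 10·b]].
At the point, J = [[5.281718, -1.0000], [41.0000, -1.0000]] (det J = 35.718282).
Solving J·Δ = −F gives Δ = (0.0919, -2.2330).
Then the next iterate is (a, b)₁ = (1.0919, 0.7670).
Re-evaluating at (1.0919, 0.7670): F = (-0.428634, -3.659069), so ‖F‖₂ = 3.6841.

3.6841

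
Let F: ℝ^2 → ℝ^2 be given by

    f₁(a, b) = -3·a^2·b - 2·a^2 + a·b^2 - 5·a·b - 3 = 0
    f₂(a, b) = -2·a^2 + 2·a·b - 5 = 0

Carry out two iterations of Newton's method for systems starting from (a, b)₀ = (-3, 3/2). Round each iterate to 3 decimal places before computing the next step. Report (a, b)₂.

(0.297, 6.963)

At (-3, 3/2): F = (-45.750, -32.000).
Jacobian J = [[-6·a·b - 4·a + b^2 - 5·b, -3·a^2 + 2·a·b - 5·a], [-4·a + 2·b, 2·a]].
At the point, J = [[33.750, -21.000], [15.000, -6.000]] (det J = 112.500).
Solving J·Δ = −F gives Δ = (3.533, 3.500).
Then the next iterate is (a, b)₁ = (0.533, 5.000).
Round to (0.533, 5.000) and repeat: F = (-7.82951, -0.23818), J = [[-18.122, 1.81273], [7.868, 1.066]].
Δ = (-0.236, 1.963), so (a, b)₂ = (0.297, 6.963).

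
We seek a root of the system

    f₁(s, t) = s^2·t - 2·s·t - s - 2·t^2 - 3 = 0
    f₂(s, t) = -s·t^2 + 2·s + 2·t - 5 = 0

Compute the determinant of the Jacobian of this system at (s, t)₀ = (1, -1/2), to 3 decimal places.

J = [[2·s·t - 2·t - 1, s^2 - 2·s - 4·t], [-t^2 + 2, -2·s·t + 2]].
At the point, J = [[-1.000, 1.000], [1.750, 3.000]].
det J = -4.750.

-4.750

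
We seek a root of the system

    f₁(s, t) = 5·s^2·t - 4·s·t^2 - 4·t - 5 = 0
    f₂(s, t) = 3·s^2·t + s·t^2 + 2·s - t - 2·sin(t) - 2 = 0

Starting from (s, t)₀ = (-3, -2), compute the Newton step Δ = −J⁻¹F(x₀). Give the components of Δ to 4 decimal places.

(1.0016, 0.7240)

At (-3, -2): F = (-39.0000, -70.181405).
Jacobian J = [[10·s·t - 4·t^2, 5·s^2 - 8·s·t - 4], [6·s·t + t^2 + 2, 3·s^2 + 2·s·t - 2·cos(t) - 1]].
At the point, J = [[44.0000, -7.0000], [42.0000, 38.832294]] (det J = 2002.620922).
Solving J·Δ = −F gives Δ = (1.0016, 0.7240).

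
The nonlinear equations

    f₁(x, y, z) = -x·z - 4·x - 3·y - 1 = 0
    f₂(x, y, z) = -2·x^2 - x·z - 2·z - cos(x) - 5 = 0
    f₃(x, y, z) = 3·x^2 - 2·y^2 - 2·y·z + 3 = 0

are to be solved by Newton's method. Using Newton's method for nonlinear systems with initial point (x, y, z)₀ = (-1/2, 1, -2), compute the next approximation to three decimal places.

(0.833, -0.742, -1.124)

At (-1/2, 1, -2): F = (-3.000, -3.37758, 5.750).
Jacobian J = [[-z - 4, -3, -x], [-4·x - z + sin(x), 0, -x - 2], [6·x, -4·y - 2·z, -2·y]].
At the point, J = [[-2.000, -3.000, 0.500], [3.52057, 0.000, -1.500], [-3.000, 0.000, -2.000]] (det J = -34.62345).
Solving J·Δ = −F gives Δ = (1.333, -1.742, 0.876).
Then the next iterate is (x, y, z)₁ = (0.833, -0.742, -1.124).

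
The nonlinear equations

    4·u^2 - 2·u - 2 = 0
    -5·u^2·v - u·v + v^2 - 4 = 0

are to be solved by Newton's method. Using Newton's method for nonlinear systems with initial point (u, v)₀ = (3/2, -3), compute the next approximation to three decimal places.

(1.100, -1.717)

At (3/2, -3): F = (4.000, 43.250).
Jacobian J = [[8·u - 2, 0], [-10·u·v - v, -5·u^2 - u + 2·v]].
At the point, J = [[10.000, 0.000], [48.000, -18.750]] (det J = -187.500).
Solving J·Δ = −F gives Δ = (-0.400, 1.283).
Then the next iterate is (u, v)₁ = (1.100, -1.717).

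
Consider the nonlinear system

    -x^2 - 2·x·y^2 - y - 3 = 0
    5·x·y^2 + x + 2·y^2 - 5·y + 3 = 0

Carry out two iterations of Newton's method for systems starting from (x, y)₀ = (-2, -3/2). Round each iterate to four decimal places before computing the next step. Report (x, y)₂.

At (-2, -3/2): F = (3.5000, -9.5000).
Jacobian J = [[-2·x - 2·y^2, -4·x·y - 1], [5·y^2 + 1, 10·x·y + 4·y - 5]].
At the point, J = [[-0.5000, -13.0000], [12.2500, 19.0000]] (det J = 149.7500).
Solving J·Δ = −F gives Δ = (0.3806, 0.2546).
Then the next iterate is (x, y)₁ = (-1.6194, -1.2454).
Round to (-1.6194, -1.2454) and repeat: F = (0.646391, -1.848976), J = [[0.136758, -9.067203], [8.755106, 10.186408]].
Δ = (0.1260, 0.0732), so (x, y)₂ = (-1.4934, -1.1722).

(-1.4934, -1.1722)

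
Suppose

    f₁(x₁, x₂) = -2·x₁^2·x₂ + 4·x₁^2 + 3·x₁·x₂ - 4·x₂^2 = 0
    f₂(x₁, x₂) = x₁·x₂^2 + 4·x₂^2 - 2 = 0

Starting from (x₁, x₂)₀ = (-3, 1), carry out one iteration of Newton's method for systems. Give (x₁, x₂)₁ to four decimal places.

(-1.5294, 0.7647)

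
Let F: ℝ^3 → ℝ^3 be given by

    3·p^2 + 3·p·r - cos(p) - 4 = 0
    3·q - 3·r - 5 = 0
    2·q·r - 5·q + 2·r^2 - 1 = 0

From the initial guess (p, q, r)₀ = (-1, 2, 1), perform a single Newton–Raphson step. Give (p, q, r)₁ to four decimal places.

(-3.2752, 4.0667, 2.4000)

At (-1, 2, 1): F = (-4.540302, -2.0000, -5.0000).
Jacobian J = [[6·p + 3·r + sin(p), 0, 3·p], [0, 3, -3], [0, 2·r - 5, 2·q + 4·r]].
At the point, J = [[-3.841471, 0.0000, -3.0000], [0.0000, 3.0000, -3.0000], [0.0000, -3.0000, 8.0000]] (det J = -57.622065).
Solving J·Δ = −F gives Δ = (-2.2752, 2.0667, 1.4000).
Then the next iterate is (p, q, r)₁ = (-3.2752, 4.0667, 2.4000).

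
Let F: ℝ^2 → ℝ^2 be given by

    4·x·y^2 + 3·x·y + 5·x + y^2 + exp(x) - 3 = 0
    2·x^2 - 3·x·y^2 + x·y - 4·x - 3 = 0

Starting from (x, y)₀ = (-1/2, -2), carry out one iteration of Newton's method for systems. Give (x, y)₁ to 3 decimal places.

(-0.071, -2.319)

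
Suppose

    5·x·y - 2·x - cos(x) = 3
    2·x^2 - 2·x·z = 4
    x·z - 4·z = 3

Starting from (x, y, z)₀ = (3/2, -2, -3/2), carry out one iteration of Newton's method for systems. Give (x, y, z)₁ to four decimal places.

At (3/2, -2, -3/2): F = (-21.070737, 5.0000, 0.7500).
Jacobian J = [[5·y + sin(x) - 2, 5·x, 0], [4·x - 2·z, 0, -2·x], [z, 0, x - 4]].
At the point, J = [[-11.002505, 7.5000, 0.0000], [9.0000, 0.0000, -3.0000], [-1.5000, 0.0000, -2.5000]] (det J = 202.5000).
Solving J·Δ = −F gives Δ = (-0.3796, 2.2525, 0.5278).
Then the next iterate is (x, y, z)₁ = (1.1204, 0.2525, -0.9722).

(1.1204, 0.2525, -0.9722)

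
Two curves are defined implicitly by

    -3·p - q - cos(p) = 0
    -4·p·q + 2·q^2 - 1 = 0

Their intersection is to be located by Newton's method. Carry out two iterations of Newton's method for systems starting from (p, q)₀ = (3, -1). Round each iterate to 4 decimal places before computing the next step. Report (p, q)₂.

At (3, -1): F = (-7.010008, 13.0000).
Jacobian J = [[sin(p) - 3, -1], [-4·q, -4·p + 4·q]].
At the point, J = [[-2.858880, -1.0000], [4.0000, -16.0000]] (det J = 49.742080).
Solving J·Δ = −F gives Δ = (-2.5162, 0.1835).
Then the next iterate is (p, q)₁ = (0.4838, -0.8165).
Round to (0.4838, -0.8165) and repeat: F = (-1.520134, 1.913435), J = [[-2.534854, -1.0000], [3.2660, -5.2012]].
Δ = (-0.5969, -0.0070), so (p, q)₂ = (-0.1131, -0.8235).

(-0.1131, -0.8235)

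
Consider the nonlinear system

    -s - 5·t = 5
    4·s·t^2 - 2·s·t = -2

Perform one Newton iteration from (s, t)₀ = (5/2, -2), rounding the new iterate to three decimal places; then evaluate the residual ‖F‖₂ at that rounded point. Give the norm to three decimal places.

15.826

At (5/2, -2): F = (2.500, 52.000).
Jacobian J = [[-1, -5], [4·t^2 - 2·t, 8·s·t - 2·s]].
At the point, J = [[-1.000, -5.000], [20.000, -45.000]] (det J = 145.000).
Solving J·Δ = −F gives Δ = (-1.017, 0.703).
Then the next iterate is (s, t)₁ = (1.483, -1.297).
Re-evaluating at (1.483, -1.297): F = (0.002, 15.82577), so ‖F‖₂ = 15.826.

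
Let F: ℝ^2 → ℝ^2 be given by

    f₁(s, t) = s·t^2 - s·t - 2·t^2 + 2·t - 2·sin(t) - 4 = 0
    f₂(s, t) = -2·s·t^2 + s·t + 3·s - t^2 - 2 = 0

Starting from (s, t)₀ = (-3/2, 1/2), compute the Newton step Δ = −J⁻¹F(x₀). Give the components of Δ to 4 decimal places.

At (-3/2, 1/2): F = (-4.083851, -6.7500).
Jacobian J = [[t^2 - t, 2·s·t - s - 4·t - 2·cos(t) + 2], [-2·t^2 + t + 3, -4·s·t + s - 2·t]].
At the point, J = [[-0.2500, -1.755165], [3.0000, 0.5000]] (det J = 5.140495).
Solving J·Δ = −F gives Δ = (2.7019, -2.7116).

(2.7019, -2.7116)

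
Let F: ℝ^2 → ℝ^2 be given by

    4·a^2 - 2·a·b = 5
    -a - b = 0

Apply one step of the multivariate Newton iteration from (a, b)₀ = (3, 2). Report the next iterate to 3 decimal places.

(1.115, -1.115)

At (3, 2): F = (19.000, -5.000).
Jacobian J = [[8·a - 2·b, -2·a], [-1, -1]].
At the point, J = [[20.000, -6.000], [-1.000, -1.000]] (det J = -26.000).
Solving J·Δ = −F gives Δ = (-1.885, -3.115).
Then the next iterate is (a, b)₁ = (1.115, -1.115).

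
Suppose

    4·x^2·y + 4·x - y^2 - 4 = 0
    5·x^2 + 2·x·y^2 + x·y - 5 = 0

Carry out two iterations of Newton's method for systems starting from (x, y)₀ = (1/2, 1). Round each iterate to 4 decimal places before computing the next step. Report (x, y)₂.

At (1/2, 1): F = (-2.0000, -2.2500).
Jacobian J = [[8·x·y + 4, 4·x^2 - 2·y], [10·x + 2·y^2 + y, 4·x·y + x]].
At the point, J = [[8.0000, -1.0000], [8.0000, 2.5000]] (det J = 28.0000).
Solving J·Δ = −F gives Δ = (0.2589, 0.0714).
Then the next iterate is (x, y)₁ = (0.7589, 1.0714).
Round to (0.7589, 1.0714) and repeat: F = (0.355904, 0.435011), J = [[10.504684, 0.160917], [10.956196, 4.011242]].
Δ = (-0.0336, -0.0166), so (x, y)₂ = (0.7253, 1.0548).

(0.7253, 1.0548)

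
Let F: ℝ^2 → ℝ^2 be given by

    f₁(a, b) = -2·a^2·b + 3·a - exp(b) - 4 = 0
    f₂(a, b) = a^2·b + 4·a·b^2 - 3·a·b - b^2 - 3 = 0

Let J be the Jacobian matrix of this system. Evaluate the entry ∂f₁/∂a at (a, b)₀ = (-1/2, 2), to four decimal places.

∂f₁/∂a = -4·a·b + 3.
At (-1/2, 2) this is 7.0000.

7.0000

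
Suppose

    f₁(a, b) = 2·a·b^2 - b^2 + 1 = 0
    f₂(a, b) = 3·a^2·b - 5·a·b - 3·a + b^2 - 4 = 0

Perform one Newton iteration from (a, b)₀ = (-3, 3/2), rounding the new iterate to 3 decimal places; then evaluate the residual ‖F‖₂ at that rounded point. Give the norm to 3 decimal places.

19.837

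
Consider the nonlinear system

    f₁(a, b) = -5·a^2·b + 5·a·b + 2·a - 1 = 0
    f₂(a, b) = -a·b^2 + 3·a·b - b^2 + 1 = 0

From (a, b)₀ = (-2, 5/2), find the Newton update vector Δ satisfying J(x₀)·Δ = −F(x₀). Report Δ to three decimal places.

(-5.648, -14.810)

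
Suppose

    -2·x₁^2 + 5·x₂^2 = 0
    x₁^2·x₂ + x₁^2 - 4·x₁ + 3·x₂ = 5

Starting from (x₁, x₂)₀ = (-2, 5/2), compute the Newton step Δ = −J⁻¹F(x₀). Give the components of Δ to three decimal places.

(0.889, -1.214)

At (-2, 5/2): F = (23.250, 24.500).
Jacobian J = [[-4·x₁, 10·x₂], [2·x₁·x₂ + 2·x₁ - 4, x₁^2 + 3]].
At the point, J = [[8.000, 25.000], [-18.000, 7.000]] (det J = 506.000).
Solving J·Δ = −F gives Δ = (0.889, -1.214).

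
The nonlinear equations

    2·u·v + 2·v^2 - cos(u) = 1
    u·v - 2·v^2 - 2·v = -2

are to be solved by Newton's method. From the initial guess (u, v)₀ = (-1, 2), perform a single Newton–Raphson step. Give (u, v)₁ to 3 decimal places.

(-0.039, 1.084)

At (-1, 2): F = (2.45970, -12.000).
Jacobian J = [[2·v + sin(u), 2·u + 4·v], [v, u - 4·v - 2]].
At the point, J = [[3.15853, 6.000], [2.000, -11.000]] (det J = -46.74382).
Solving J·Δ = −F gives Δ = (0.961, -0.916).
Then the next iterate is (u, v)₁ = (-0.039, 1.084).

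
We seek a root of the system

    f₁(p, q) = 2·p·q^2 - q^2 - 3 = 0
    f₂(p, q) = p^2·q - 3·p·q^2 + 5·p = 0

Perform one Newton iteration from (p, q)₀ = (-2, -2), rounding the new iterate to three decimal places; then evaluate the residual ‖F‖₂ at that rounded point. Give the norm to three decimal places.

At (-2, -2): F = (-23.000, 6.000).
Jacobian J = [[2·q^2, 4·p·q - 2·q], [2·p·q - 3·q^2 + 5, p^2 - 6·p·q]].
At the point, J = [[8.000, 20.000], [1.000, -20.000]] (det J = -180.000).
Solving J·Δ = −F gives Δ = (1.889, 0.394).
Then the next iterate is (p, q)₁ = (-0.111, -1.606).
Re-evaluating at (-0.111, -1.606): F = (-6.15183, 0.28410), so ‖F‖₂ = 6.158.

6.158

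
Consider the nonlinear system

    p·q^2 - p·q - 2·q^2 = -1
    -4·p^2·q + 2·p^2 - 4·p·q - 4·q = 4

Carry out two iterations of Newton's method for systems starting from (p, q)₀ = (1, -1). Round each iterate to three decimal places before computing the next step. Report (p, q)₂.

At (1, -1): F = (1.000, 10.000).
Jacobian J = [[q^2 - q, 2·p·q - p - 4·q], [-8·p·q + 4·p - 4·q, -4·p^2 - 4·p - 4]].
At the point, J = [[2.000, 1.000], [16.000, -12.000]] (det J = -40.000).
Solving J·Δ = −F gives Δ = (-0.550, 0.100).
Then the next iterate is (p, q)₁ = (0.450, -0.900).
Round to (0.450, -0.900) and repeat: F = (0.14950, 2.354), J = [[1.710, 2.340], [8.640, -6.610]].
Δ = (-0.206, 0.087), so (p, q)₂ = (0.244, -0.813).

(0.244, -0.813)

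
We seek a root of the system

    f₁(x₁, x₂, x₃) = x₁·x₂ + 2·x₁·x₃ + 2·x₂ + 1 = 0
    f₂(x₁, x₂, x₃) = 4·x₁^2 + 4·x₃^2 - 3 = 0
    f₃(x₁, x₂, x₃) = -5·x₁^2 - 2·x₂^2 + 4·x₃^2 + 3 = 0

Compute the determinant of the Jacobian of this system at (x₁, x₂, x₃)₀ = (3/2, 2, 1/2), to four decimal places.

-570.0000

J = [[x₂ + 2·x₃, x₁ + 2, 2·x₁], [8·x₁, 0, 8·x₃], [-10·x₁, -4·x₂, 8·x₃]].
At the point, J = [[3.0000, 3.5000, 3.0000], [12.0000, 0.0000, 4.0000], [-15.0000, -8.0000, 4.0000]].
det J = -570.0000.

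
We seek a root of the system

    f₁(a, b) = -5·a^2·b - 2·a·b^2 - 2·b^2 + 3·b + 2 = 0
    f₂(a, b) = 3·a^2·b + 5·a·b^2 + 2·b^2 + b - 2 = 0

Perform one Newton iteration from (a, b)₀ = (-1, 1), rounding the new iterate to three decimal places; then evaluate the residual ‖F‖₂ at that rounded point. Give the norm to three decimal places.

0.572

At (-1, 1): F = (0.000, -1.000).
Jacobian J = [[-10·a·b - 2·b^2, -5·a^2 - 4·a·b - 4·b + 3], [6·a·b + 5·b^2, 3·a^2 + 10·a·b + 4·b + 1]].
At the point, J = [[8.000, -2.000], [-1.000, -2.000]] (det J = -18.000).
Solving J·Δ = −F gives Δ = (-0.111, -0.444).
Then the next iterate is (a, b)₁ = (-1.111, 0.556).
Re-evaluating at (-1.111, 0.556): F = (0.30522, -0.48413), so ‖F‖₂ = 0.572.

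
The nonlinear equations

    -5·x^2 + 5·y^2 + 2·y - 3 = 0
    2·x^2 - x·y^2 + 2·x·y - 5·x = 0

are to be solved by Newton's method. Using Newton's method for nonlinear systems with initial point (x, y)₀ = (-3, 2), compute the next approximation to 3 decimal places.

(-1.430, 0.949)

At (-3, 2): F = (-24.000, 33.000).
Jacobian J = [[-10·x, 10·y + 2], [4·x - y^2 + 2·y - 5, -2·x·y + 2·x]].
At the point, J = [[30.000, 22.000], [-17.000, 6.000]] (det J = 554.000).
Solving J·Δ = −F gives Δ = (1.570, -1.051).
Then the next iterate is (x, y)₁ = (-1.430, 0.949).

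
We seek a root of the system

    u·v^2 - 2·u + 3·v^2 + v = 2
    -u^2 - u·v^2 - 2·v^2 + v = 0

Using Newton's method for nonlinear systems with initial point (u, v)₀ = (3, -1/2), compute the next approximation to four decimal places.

At (3, -1/2): F = (-7.0000, -10.7500).
Jacobian J = [[v^2 - 2, 2·u·v + 6·v + 1], [-2·u - v^2, -2·u·v - 4·v + 1]].
At the point, J = [[-1.7500, -5.0000], [-6.2500, 6.0000]] (det J = -41.7500).
Solving J·Δ = −F gives Δ = (-2.2934, -0.5973).
Then the next iterate is (u, v)₁ = (0.7066, -1.0973).

(0.7066, -1.0973)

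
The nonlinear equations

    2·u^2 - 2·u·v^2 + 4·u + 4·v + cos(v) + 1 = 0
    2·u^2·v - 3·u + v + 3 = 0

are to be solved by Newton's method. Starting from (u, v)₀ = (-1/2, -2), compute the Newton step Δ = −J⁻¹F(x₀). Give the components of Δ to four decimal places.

(-0.8818, -0.4121)

At (-1/2, -2): F = (-4.916147, 1.5000).
Jacobian J = [[4·u - 2·v^2 + 4, -4·u·v - sin(v) + 4], [4·u·v - 3, 2·u^2 + 1]].
At the point, J = [[-6.0000, 0.909297], [1.0000, 1.5000]] (det J = -9.909297).
Solving J·Δ = −F gives Δ = (-0.8818, -0.4121).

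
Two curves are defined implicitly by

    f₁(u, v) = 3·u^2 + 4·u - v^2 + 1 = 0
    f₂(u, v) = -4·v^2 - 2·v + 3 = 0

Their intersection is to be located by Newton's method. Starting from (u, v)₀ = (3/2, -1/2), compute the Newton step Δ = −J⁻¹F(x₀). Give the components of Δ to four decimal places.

(-0.9231, -1.5000)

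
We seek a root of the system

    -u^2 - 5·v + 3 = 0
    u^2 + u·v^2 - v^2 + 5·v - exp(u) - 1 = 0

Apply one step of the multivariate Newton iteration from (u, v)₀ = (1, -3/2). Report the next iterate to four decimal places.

(-0.5339, 1.0135)

At (1, -3/2): F = (9.5000, -10.218282).
Jacobian J = [[-2·u, -5], [2·u + v^2 - exp(u), 2·u·v - 2·v + 5]].
At the point, J = [[-2.0000, -5.0000], [1.531718, 5.0000]] (det J = -2.341409).
Solving J·Δ = −F gives Δ = (-1.5339, 2.5135).
Then the next iterate is (u, v)₁ = (-0.5339, 1.0135).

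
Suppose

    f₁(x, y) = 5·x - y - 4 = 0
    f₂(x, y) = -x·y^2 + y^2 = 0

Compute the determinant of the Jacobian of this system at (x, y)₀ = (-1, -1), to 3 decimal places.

-21.000

J = [[5, -1], [-y^2, -2·x·y + 2·y]].
At the point, J = [[5.000, -1.000], [-1.000, -4.000]].
det J = -21.000.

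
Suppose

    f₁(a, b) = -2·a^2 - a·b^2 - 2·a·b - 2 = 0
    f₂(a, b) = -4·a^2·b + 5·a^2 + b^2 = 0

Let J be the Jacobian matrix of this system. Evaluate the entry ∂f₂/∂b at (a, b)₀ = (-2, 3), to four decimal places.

∂f₂/∂b = -4·a^2 + 2·b.
At (-2, 3) this is -10.0000.

-10.0000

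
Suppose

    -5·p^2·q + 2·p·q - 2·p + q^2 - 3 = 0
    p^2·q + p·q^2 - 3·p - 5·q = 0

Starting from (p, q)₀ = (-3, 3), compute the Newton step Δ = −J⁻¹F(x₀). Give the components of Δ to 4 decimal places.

(0.9181, -1.2155)

At (-3, 3): F = (-141.0000, -6.0000).
Jacobian J = [[-10·p·q + 2·q - 2, -5·p^2 + 2·p + 2·q], [2·p·q + q^2 - 3, p^2 + 2·p·q - 5]].
At the point, J = [[94.0000, -45.0000], [-12.0000, -14.0000]] (det J = -1856.0000).
Solving J·Δ = −F gives Δ = (0.9181, -1.2155).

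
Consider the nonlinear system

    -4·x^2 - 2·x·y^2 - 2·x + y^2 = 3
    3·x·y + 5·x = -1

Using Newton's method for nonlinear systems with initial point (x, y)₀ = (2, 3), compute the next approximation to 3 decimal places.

At (2, 3): F = (-50.000, 29.000).
Jacobian J = [[-8·x - 2·y^2 - 2, -4·x·y + 2·y], [3·y + 5, 3·x]].
At the point, J = [[-36.000, -18.000], [14.000, 6.000]] (det J = 36.000).
Solving J·Δ = −F gives Δ = (-6.167, 9.556).
Then the next iterate is (x, y)₁ = (-4.167, 12.556).

(-4.167, 12.556)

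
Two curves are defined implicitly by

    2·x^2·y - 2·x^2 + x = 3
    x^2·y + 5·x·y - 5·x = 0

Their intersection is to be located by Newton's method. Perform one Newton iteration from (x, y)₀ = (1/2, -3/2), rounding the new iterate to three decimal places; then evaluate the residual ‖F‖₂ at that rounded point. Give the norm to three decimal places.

54.426

At (1/2, -3/2): F = (-3.750, -6.625).
Jacobian J = [[4·x·y - 4·x + 1, 2·x^2], [2·x·y + 5·y - 5, x^2 + 5·x]].
At the point, J = [[-4.000, 0.500], [-14.000, 2.750]] (det J = -4.000).
Solving J·Δ = −F gives Δ = (-1.750, -6.500).
Then the next iterate is (x, y)₁ = (-1.250, -8.000).
Re-evaluating at (-1.250, -8.000): F = (-32.375, 43.750), so ‖F‖₂ = 54.426.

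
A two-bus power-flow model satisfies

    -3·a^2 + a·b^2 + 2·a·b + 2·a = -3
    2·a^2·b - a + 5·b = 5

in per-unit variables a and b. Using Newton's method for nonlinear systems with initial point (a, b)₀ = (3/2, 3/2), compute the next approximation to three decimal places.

(1.625, 0.579)

At (3/2, 3/2): F = (7.125, 7.750).
Jacobian J = [[-6·a + b^2 + 2·b + 2, 2·a·b + 2·a], [4·a·b - 1, 2·a^2 + 5]].
At the point, J = [[-1.750, 7.500], [8.000, 9.500]] (det J = -76.625).
Solving J·Δ = −F gives Δ = (0.125, -0.921).
Then the next iterate is (a, b)₁ = (1.625, 0.579).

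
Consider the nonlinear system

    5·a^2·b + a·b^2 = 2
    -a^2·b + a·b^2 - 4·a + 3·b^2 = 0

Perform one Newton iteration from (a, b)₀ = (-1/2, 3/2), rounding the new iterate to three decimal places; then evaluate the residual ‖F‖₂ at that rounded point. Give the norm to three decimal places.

At (-1/2, 3/2): F = (-1.250, 7.250).
Jacobian J = [[10·a·b + b^2, 5·a^2 + 2·a·b], [-2·a·b + b^2 - 4, -a^2 + 2·a·b + 6·b]].
At the point, J = [[-5.250, -0.250], [-0.250, 7.250]] (det J = -38.125).
Solving J·Δ = −F gives Δ = (-0.190, -1.007).
Then the next iterate is (a, b)₁ = (-0.690, 0.493).
Re-evaluating at (-0.690, 0.493): F = (-0.99412, 3.08673), so ‖F‖₂ = 3.243.

3.243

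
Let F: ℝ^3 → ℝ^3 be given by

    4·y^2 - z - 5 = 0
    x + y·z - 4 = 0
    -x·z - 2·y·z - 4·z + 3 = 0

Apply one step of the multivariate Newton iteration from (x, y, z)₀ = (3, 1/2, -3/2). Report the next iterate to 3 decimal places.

At (3, 1/2, -3/2): F = (-2.500, -1.750, 15.000).
Jacobian J = [[0, 8·y, -1], [1, z, y], [-z, -2·z, -x - 2·y - 4]].
At the point, J = [[0.000, 4.000, -1.000], [1.000, -1.500, 0.500], [1.500, 3.000, -8.000]] (det J = 29.750).
Solving J·Δ = −F gives Δ = (2.336, 1.328, 2.811).
Then the next iterate is (x, y, z)₁ = (5.336, 1.828, 1.311).

(5.336, 1.828, 1.311)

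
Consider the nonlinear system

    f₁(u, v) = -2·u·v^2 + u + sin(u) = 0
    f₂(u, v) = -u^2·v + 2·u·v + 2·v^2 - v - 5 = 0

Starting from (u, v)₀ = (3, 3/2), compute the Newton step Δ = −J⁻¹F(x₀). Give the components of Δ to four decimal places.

(-1.1773, -0.2818)

At (3, 3/2): F = (-10.358880, -6.5000).
Jacobian J = [[-2·v^2 + cos(u) + 1, -4·u·v], [-2·u·v + 2·v, -u^2 + 2·u + 4·v - 1]].
At the point, J = [[-4.489992, -18.0000], [-6.0000, 2.0000]] (det J = -116.979985).
Solving J·Δ = −F gives Δ = (-1.1773, -0.2818).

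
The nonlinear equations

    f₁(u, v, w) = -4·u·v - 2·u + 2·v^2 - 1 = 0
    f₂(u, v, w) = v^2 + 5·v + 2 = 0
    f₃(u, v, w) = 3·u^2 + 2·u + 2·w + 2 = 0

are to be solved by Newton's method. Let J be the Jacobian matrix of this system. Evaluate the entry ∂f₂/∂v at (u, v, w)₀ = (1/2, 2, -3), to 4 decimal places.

9.0000

∂f₂/∂v = 2·v + 5.
At (1/2, 2, -3) this is 9.0000.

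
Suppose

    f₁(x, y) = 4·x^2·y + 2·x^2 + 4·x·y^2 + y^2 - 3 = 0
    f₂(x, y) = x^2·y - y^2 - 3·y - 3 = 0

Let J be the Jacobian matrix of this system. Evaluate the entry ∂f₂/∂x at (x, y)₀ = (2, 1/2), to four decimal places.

2.0000

∂f₂/∂x = 2·x·y.
At (2, 1/2) this is 2.0000.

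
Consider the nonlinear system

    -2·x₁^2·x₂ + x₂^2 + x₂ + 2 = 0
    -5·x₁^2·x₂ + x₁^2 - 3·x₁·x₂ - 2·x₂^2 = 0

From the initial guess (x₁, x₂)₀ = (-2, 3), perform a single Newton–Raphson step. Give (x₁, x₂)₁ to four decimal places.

At (-2, 3): F = (-10.0000, -56.0000).
Jacobian J = [[-4·x₁·x₂, -2·x₁^2 + 2·x₂ + 1], [-10·x₁·x₂ + 2·x₁ - 3·x₂, -5·x₁^2 - 3·x₁ - 4·x₂]].
At the point, J = [[24.0000, -1.0000], [47.0000, -26.0000]] (det J = -577.0000).
Solving J·Δ = −F gives Δ = (0.3536, -1.5147).
Then the next iterate is (x₁, x₂)₁ = (-1.6464, 1.4853).

(-1.6464, 1.4853)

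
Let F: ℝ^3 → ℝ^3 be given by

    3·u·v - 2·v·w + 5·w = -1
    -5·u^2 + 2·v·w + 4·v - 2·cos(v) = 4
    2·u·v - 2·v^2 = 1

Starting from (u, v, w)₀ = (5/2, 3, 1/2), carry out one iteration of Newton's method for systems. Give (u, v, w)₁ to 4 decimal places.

At (5/2, 3, 1/2): F = (23.0000, -18.270015, -4.0000).
Jacobian J = [[3·v, 3·u - 2·w, -2·v + 5], [-10·u, 2·w + 2·sin(v) + 4, 2·v], [2·v, 2·u - 4·v, 0]].
At the point, J = [[9.0000, 6.5000, -1.0000], [-25.0000, 5.282240, 6.0000], [6.0000, -7.0000, 0.0000]] (det J = 468.693440).
Solving J·Δ = −F gives Δ = (-1.4103, -1.7802, -1.2638).
Then the next iterate is (u, v, w)₁ = (1.0897, 1.2198, -0.7638).

(1.0897, 1.2198, -0.7638)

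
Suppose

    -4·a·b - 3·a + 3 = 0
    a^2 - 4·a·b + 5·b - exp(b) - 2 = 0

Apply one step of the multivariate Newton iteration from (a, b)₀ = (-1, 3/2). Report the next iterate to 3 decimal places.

(1.556, 4.251)

At (-1, 3/2): F = (12.000, 8.01831).
Jacobian J = [[-4·b - 3, -4·a], [2·a - 4·b, -4·a - exp(b) + 5]].
At the point, J = [[-9.000, 4.000], [-8.000, 4.51831]] (det J = -8.66480).
Solving J·Δ = −F gives Δ = (2.556, 2.751).
Then the next iterate is (a, b)₁ = (1.556, 4.251).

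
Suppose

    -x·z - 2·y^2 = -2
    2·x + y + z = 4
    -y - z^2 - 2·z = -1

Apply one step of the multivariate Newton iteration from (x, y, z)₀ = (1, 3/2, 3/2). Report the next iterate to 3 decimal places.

At (1, 3/2, 3/2): F = (-4.000, 1.000, -5.750).
Jacobian J = [[-z, -4·y, -x], [2, 1, 1], [0, -1, -2·z - 2]].
At the point, J = [[-1.500, -6.000, -1.000], [2.000, 1.000, 1.000], [0.000, -1.000, -5.000]] (det J = -52.000).
Solving J·Δ = −F gives Δ = (0.303, -0.570, -1.036).
Then the next iterate is (x, y, z)₁ = (1.303, 0.930, 0.464).

(1.303, 0.930, 0.464)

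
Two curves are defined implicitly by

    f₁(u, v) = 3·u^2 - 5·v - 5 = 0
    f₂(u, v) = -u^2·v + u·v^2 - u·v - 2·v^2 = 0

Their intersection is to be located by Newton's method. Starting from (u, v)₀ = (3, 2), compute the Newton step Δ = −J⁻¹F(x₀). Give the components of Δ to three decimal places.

(-1.010, -1.237)

At (3, 2): F = (12.000, -20.000).
Jacobian J = [[6·u, -5], [-2·u·v + v^2 - v, -u^2 + 2·u·v - u - 4·v]].
At the point, J = [[18.000, -5.000], [-10.000, -8.000]] (det J = -194.000).
Solving J·Δ = −F gives Δ = (-1.010, -1.237).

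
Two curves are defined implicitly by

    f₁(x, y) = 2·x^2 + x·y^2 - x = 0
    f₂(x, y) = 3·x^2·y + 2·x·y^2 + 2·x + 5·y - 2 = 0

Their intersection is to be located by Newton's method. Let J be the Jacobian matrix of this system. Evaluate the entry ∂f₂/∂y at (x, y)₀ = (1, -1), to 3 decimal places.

4.000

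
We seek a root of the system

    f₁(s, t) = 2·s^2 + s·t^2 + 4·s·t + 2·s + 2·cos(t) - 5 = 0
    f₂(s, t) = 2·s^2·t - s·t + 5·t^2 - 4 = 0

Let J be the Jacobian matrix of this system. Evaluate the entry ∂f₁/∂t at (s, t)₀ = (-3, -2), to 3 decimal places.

∂f₁/∂t = 2·s·t + 4·s - 2·sin(t).
At (-3, -2) this is 1.819.

1.819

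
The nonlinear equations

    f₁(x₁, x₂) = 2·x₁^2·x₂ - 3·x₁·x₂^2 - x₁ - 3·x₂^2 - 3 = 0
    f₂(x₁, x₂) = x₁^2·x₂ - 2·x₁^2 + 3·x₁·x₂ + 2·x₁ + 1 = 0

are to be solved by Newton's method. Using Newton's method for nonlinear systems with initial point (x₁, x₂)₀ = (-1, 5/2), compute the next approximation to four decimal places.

At (-1, 5/2): F = (3.0000, -8.0000).
Jacobian J = [[4·x₁·x₂ - 3·x₂^2 - 1, 2·x₁^2 - 6·x₁·x₂ - 6·x₂], [2·x₁·x₂ - 4·x₁ + 3·x₂ + 2, x₁^2 + 3·x₁]].
At the point, J = [[-29.7500, 2.0000], [8.5000, -2.0000]] (det J = 42.5000).
Solving J·Δ = −F gives Δ = (-0.2353, -5.0000).
Then the next iterate is (x₁, x₂)₁ = (-1.2353, -2.5000).

(-1.2353, -2.5000)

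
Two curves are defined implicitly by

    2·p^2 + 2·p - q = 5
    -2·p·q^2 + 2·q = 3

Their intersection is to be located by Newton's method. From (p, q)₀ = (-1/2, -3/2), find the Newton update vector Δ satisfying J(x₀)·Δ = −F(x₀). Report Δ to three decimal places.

(0.056, -4.000)

At (-1/2, -3/2): F = (-4.000, -3.750).
Jacobian J = [[4·p + 2, -1], [-2·q^2, -4·p·q + 2]].
At the point, J = [[0.000, -1.000], [-4.500, -1.000]] (det J = -4.500).
Solving J·Δ = −F gives Δ = (0.056, -4.000).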